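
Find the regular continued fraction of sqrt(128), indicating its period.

Write x_i = (sqrt(128) + m_i)/d_i with (m_0, d_0) = (0, 1). a_0 = floor(sqrt(128)) = 11, since 11^2 = 121 <= 128 < 144 = 12^2.
Iterate m_{i+1} = d_i*a_i - m_i, d_{i+1} = (128 - m_{i+1}^2)/d_i, a_{i+1} = floor((a_0 + m_{i+1})/d_{i+1}):
  m_1 = 1*11 - 0 = 11, d_1 = (128 - 11^2)/1 = 7/1 = 7, a_1 = floor((11 + 11)/7) = 3.
  m_2 = 7*3 - 11 = 10, d_2 = (128 - 10^2)/7 = 28/7 = 4, a_2 = floor((11 + 10)/4) = 5.
  m_3 = 4*5 - 10 = 10, d_3 = (128 - 10^2)/4 = 28/4 = 7, a_3 = floor((11 + 10)/7) = 3.
  m_4 = 7*3 - 10 = 11, d_4 = (128 - 11^2)/7 = 7/7 = 1, a_4 = floor((11 + 11)/1) = 22.
  m_5 = 1*22 - 11 = 11, d_5 = (128 - 11^2)/1 = 7/1 = 7: (m_5, d_5) = (m_1, d_1) = (11, 7), so from here the quotients repeat a_1, ..., a_4; the period length is 4.
Hence the expansion of sqrt(128) is a_0 = 11 followed by the repeating block 3, 5, 3, 22 (period 4).

[11; (3, 5, 3, 22)]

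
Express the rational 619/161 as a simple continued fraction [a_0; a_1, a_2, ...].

[3; 1, 5, 2, 3, 1, 2]

Run the Euclidean algorithm on 619 and 161; the successive quotients are the partial quotients a_0, a_1, ... (each step inverts the fractional part left over by the previous one):
  619 = 3*161 + 136, so a_0 = 3.
  161 = 1*136 + 25, so a_1 = 1.
  136 = 5*25 + 11, so a_2 = 5.
  25 = 2*11 + 3, so a_3 = 2.
  11 = 3*3 + 2, so a_4 = 3.
  3 = 1*2 + 1, so a_5 = 1.
  2 = 2*1 + 0, so a_6 = 2.
The remainder reaches 0 after 7 divisions, so the expansion has 7 partial quotients, read off in order.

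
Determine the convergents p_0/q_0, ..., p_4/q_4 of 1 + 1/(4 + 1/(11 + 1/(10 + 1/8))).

Using the convergent recurrence p_i = a_i*p_{i-1} + p_{i-2}, q_i = a_i*q_{i-1} + q_{i-2} with p_{-2}=0, p_{-1}=1, q_{-2}=1, q_{-1}=0:
  i=0: a_0=1, p_0 = 1*1 + 0 = 1, q_0 = 1*0 + 1 = 1.
  i=1: a_1=4, p_1 = 4*1 + 1 = 5, q_1 = 4*1 + 0 = 4.
  i=2: a_2=11, p_2 = 11*5 + 1 = 56, q_2 = 11*4 + 1 = 45.
  i=3: a_3=10, p_3 = 10*56 + 5 = 565, q_3 = 10*45 + 4 = 454.
  i=4: a_4=8, p_4 = 8*565 + 56 = 4576, q_4 = 8*454 + 45 = 3677.

1/1, 5/4, 56/45, 565/454, 4576/3677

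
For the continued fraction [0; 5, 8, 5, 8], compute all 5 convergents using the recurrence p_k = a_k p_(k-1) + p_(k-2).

0/1, 1/5, 8/41, 41/210, 336/1721

Using the convergent recurrence p_i = a_i*p_{i-1} + p_{i-2}, q_i = a_i*q_{i-1} + q_{i-2} with p_{-2}=0, p_{-1}=1, q_{-2}=1, q_{-1}=0:
  i=0: a_0=0, p_0 = 0*1 + 0 = 0, q_0 = 0*0 + 1 = 1.
  i=1: a_1=5, p_1 = 5*0 + 1 = 1, q_1 = 5*1 + 0 = 5.
  i=2: a_2=8, p_2 = 8*1 + 0 = 8, q_2 = 8*5 + 1 = 41.
  i=3: a_3=5, p_3 = 5*8 + 1 = 41, q_3 = 5*41 + 5 = 210.
  i=4: a_4=8, p_4 = 8*41 + 8 = 336, q_4 = 8*210 + 41 = 1721.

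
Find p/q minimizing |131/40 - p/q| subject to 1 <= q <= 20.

36/11

Expand x = 131/40 as a continued fraction with the Euclidean algorithm:
  131 = 3*40 + 11, so a_0 = 3.
  40 = 3*11 + 7, so a_1 = 3.
  11 = 1*7 + 4, so a_2 = 1.
  7 = 1*4 + 3, so a_3 = 1.
  4 = 1*3 + 1, so a_4 = 1.
  3 = 3*1 + 0, so a_5 = 3.
so x = [3; 3, 1, 1, 1, 3].
Convergents (p_i = a_i*p_{i-1} + p_{i-2}, q_i = a_i*q_{i-1} + q_{i-2} with p_{-2}=0, p_{-1}=1, q_{-2}=1, q_{-1}=0), until the denominator exceeds 20:
  i=0: a_0=3, p_0 = 3*1 + 0 = 3, q_0 = 3*0 + 1 = 1.
  i=1: a_1=3, p_1 = 3*3 + 1 = 10, q_1 = 3*1 + 0 = 3.
  i=2: a_2=1, p_2 = 1*10 + 3 = 13, q_2 = 1*3 + 1 = 4.
  i=3: a_3=1, p_3 = 1*13 + 10 = 23, q_3 = 1*4 + 3 = 7.
  i=4: a_4=1, p_4 = 1*23 + 13 = 36, q_4 = 1*7 + 4 = 11.
  i=5: a_5=3, p_5 = 3*36 + 23 = 131, q_5 = 3*11 + 7 = 40.
q_5 = 40 > 20, so the last convergent with denominator <= 20 is p_4/q_4 = 36/11.
The closest fraction with denominator <= 20 is either p_4/q_4 or the intermediate fraction (k*p_4 + p_3)/(k*q_4 + q_3) with the largest k >= 1 whose denominator stays <= 20; these approach x as k grows, and every other convergent or intermediate fraction in range is farther away.
Largest k: floor((20 - q_3)/q_4) = floor((20 - 7)/11) = 1.
That gives (1*36 + 23)/(1*11 + 7) = 59/18.
Compare the errors: |x - 36/11| = |131*11 - 36*40|/(40*11) = 1/440, and |x - 59/18| = |131*18 - 59*40|/(40*18) = 2/720.
Cross-multiplying, 1*720 = 720 < 880 = 2*440, so 1/440 is smaller: the convergent 36/11 is closer to x than 59/18.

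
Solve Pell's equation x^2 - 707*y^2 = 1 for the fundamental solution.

(x, y) = (2526, 95)

First expand sqrt(707) as a continued fraction. With x_i = (sqrt(707) + m_i)/d_i and (m_0, d_0) = (0, 1): a_0 = floor(sqrt(707)) = 26, since 26^2 = 676 <= 707 < 729 = 27^2.
Iterate m_{i+1} = d_i*a_i - m_i, d_{i+1} = (707 - m_{i+1}^2)/d_i, a_{i+1} = floor((a_0 + m_{i+1})/d_{i+1}):
  m_1 = 1*26 - 0 = 26, d_1 = (707 - 26^2)/1 = 31/1 = 31, a_1 = floor((26 + 26)/31) = 1.
  m_2 = 31*1 - 26 = 5, d_2 = (707 - 5^2)/31 = 682/31 = 22, a_2 = floor((26 + 5)/22) = 1.
  m_3 = 22*1 - 5 = 17, d_3 = (707 - 17^2)/22 = 418/22 = 19, a_3 = floor((26 + 17)/19) = 2.
  m_4 = 19*2 - 17 = 21, d_4 = (707 - 21^2)/19 = 266/19 = 14, a_4 = floor((26 + 21)/14) = 3.
  m_5 = 14*3 - 21 = 21, d_5 = (707 - 21^2)/14 = 266/14 = 19, a_5 = floor((26 + 21)/19) = 2.
  m_6 = 19*2 - 21 = 17, d_6 = (707 - 17^2)/19 = 418/19 = 22, a_6 = floor((26 + 17)/22) = 1.
  m_7 = 22*1 - 17 = 5, d_7 = (707 - 5^2)/22 = 682/22 = 31, a_7 = floor((26 + 5)/31) = 1.
  m_8 = 31*1 - 5 = 26, d_8 = (707 - 26^2)/31 = 31/31 = 1, a_8 = floor((26 + 26)/1) = 52.
  m_9 = 1*52 - 26 = 26, d_9 = (707 - 26^2)/1 = 31/1 = 31: (m_9, d_9) = (m_1, d_1) = (26, 31), so from here the quotients repeat a_1, ..., a_8; the period length is 8.
So sqrt(707) = [26; (1, 1, 2, 3, 2, 1, 1, 52)] with period length k = 8.
k is even, so the fundamental solution of x^2 - 707y^2 = 1 is (p_{k-1}, q_{k-1}) = (p_7, q_7); compute convergents through index 7.
Convergents (p_i = a_i*p_{i-1} + p_{i-2}, q_i = a_i*q_{i-1} + q_{i-2} with p_{-2}=0, p_{-1}=1, q_{-2}=1, q_{-1}=0):
  i=0: a_0=26, p_0 = 26*1 + 0 = 26, q_0 = 26*0 + 1 = 1.
  i=1: a_1=1, p_1 = 1*26 + 1 = 27, q_1 = 1*1 + 0 = 1.
  i=2: a_2=1, p_2 = 1*27 + 26 = 53, q_2 = 1*1 + 1 = 2.
  i=3: a_3=2, p_3 = 2*53 + 27 = 133, q_3 = 2*2 + 1 = 5.
  i=4: a_4=3, p_4 = 3*133 + 53 = 452, q_4 = 3*5 + 2 = 17.
  i=5: a_5=2, p_5 = 2*452 + 133 = 1037, q_5 = 2*17 + 5 = 39.
  i=6: a_6=1, p_6 = 1*1037 + 452 = 1489, q_6 = 1*39 + 17 = 56.
  i=7: a_7=1, p_7 = 1*1489 + 1037 = 2526, q_7 = 1*56 + 39 = 95.
Check: 2526^2 - 707*95^2 = 6380676 - 6380675 = 1, so (x, y) = (2526, 95) solves the equation, and by the theorem it is the least positive solution.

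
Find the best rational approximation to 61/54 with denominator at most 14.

9/8

Expand x = 61/54 as a continued fraction with the Euclidean algorithm:
  61 = 1*54 + 7, so a_0 = 1.
  54 = 7*7 + 5, so a_1 = 7.
  7 = 1*5 + 2, so a_2 = 1.
  5 = 2*2 + 1, so a_3 = 2.
  2 = 2*1 + 0, so a_4 = 2.
so x = [1; 7, 1, 2, 2].
Convergents (p_i = a_i*p_{i-1} + p_{i-2}, q_i = a_i*q_{i-1} + q_{i-2} with p_{-2}=0, p_{-1}=1, q_{-2}=1, q_{-1}=0), until the denominator exceeds 14:
  i=0: a_0=1, p_0 = 1*1 + 0 = 1, q_0 = 1*0 + 1 = 1.
  i=1: a_1=7, p_1 = 7*1 + 1 = 8, q_1 = 7*1 + 0 = 7.
  i=2: a_2=1, p_2 = 1*8 + 1 = 9, q_2 = 1*7 + 1 = 8.
  i=3: a_3=2, p_3 = 2*9 + 8 = 26, q_3 = 2*8 + 7 = 23.
q_3 = 23 > 14, so the last convergent with denominator <= 14 is p_2/q_2 = 9/8.
The closest fraction with denominator <= 14 is either p_2/q_2 or the intermediate fraction (k*p_2 + p_1)/(k*q_2 + q_1) with the largest k >= 1 whose denominator stays <= 14; these approach x as k grows, and every other convergent or intermediate fraction in range is farther away.
Largest k: floor((14 - q_1)/q_2) = floor((14 - 7)/8) = 0.
Since k = 0, no intermediate fraction beyond p_2/q_2 has denominator <= 14, so the convergent 9/8 is the closest (its error is |61*8 - 9*54|/(54*8) = 2/432).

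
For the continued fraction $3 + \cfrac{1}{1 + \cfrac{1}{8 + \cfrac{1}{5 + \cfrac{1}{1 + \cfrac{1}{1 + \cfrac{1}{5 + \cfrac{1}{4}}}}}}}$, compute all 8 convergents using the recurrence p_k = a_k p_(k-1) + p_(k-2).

Using the convergent recurrence p_i = a_i*p_{i-1} + p_{i-2}, q_i = a_i*q_{i-1} + q_{i-2} with p_{-2}=0, p_{-1}=1, q_{-2}=1, q_{-1}=0:
  i=0: a_0=3, p_0 = 3*1 + 0 = 3, q_0 = 3*0 + 1 = 1.
  i=1: a_1=1, p_1 = 1*3 + 1 = 4, q_1 = 1*1 + 0 = 1.
  i=2: a_2=8, p_2 = 8*4 + 3 = 35, q_2 = 8*1 + 1 = 9.
  i=3: a_3=5, p_3 = 5*35 + 4 = 179, q_3 = 5*9 + 1 = 46.
  i=4: a_4=1, p_4 = 1*179 + 35 = 214, q_4 = 1*46 + 9 = 55.
  i=5: a_5=1, p_5 = 1*214 + 179 = 393, q_5 = 1*55 + 46 = 101.
  i=6: a_6=5, p_6 = 5*393 + 214 = 2179, q_6 = 5*101 + 55 = 560.
  i=7: a_7=4, p_7 = 4*2179 + 393 = 9109, q_7 = 4*560 + 101 = 2341.

3/1, 4/1, 35/9, 179/46, 214/55, 393/101, 2179/560, 9109/2341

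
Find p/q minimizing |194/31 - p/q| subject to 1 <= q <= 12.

25/4

Expand x = 194/31 as a continued fraction with the Euclidean algorithm:
  194 = 6*31 + 8, so a_0 = 6.
  31 = 3*8 + 7, so a_1 = 3.
  8 = 1*7 + 1, so a_2 = 1.
  7 = 7*1 + 0, so a_3 = 7.
so x = [6; 3, 1, 7].
Convergents (p_i = a_i*p_{i-1} + p_{i-2}, q_i = a_i*q_{i-1} + q_{i-2} with p_{-2}=0, p_{-1}=1, q_{-2}=1, q_{-1}=0), until the denominator exceeds 12:
  i=0: a_0=6, p_0 = 6*1 + 0 = 6, q_0 = 6*0 + 1 = 1.
  i=1: a_1=3, p_1 = 3*6 + 1 = 19, q_1 = 3*1 + 0 = 3.
  i=2: a_2=1, p_2 = 1*19 + 6 = 25, q_2 = 1*3 + 1 = 4.
  i=3: a_3=7, p_3 = 7*25 + 19 = 194, q_3 = 7*4 + 3 = 31.
q_3 = 31 > 12, so the last convergent with denominator <= 12 is p_2/q_2 = 25/4.
The closest fraction with denominator <= 12 is either p_2/q_2 or the intermediate fraction (k*p_2 + p_1)/(k*q_2 + q_1) with the largest k >= 1 whose denominator stays <= 12; these approach x as k grows, and every other convergent or intermediate fraction in range is farther away.
Largest k: floor((12 - q_1)/q_2) = floor((12 - 3)/4) = 2.
That gives (2*25 + 19)/(2*4 + 3) = 69/11.
Compare the errors: |x - 25/4| = |194*4 - 25*31|/(31*4) = 1/124, and |x - 69/11| = |194*11 - 69*31|/(31*11) = 5/341.
Cross-multiplying, 1*341 = 341 < 620 = 5*124, so 1/124 is smaller: the convergent 25/4 is closer to x than 69/11.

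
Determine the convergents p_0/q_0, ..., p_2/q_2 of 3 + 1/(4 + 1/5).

Using the convergent recurrence p_i = a_i*p_{i-1} + p_{i-2}, q_i = a_i*q_{i-1} + q_{i-2} with p_{-2}=0, p_{-1}=1, q_{-2}=1, q_{-1}=0:
  i=0: a_0=3, p_0 = 3*1 + 0 = 3, q_0 = 3*0 + 1 = 1.
  i=1: a_1=4, p_1 = 4*3 + 1 = 13, q_1 = 4*1 + 0 = 4.
  i=2: a_2=5, p_2 = 5*13 + 3 = 68, q_2 = 5*4 + 1 = 21.

3/1, 13/4, 68/21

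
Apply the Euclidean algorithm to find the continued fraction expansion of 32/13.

[2; 2, 6]

Run the Euclidean algorithm on 32 and 13; the successive quotients are the partial quotients a_0, a_1, ... (each step inverts the fractional part left over by the previous one):
  32 = 2*13 + 6, so a_0 = 2.
  13 = 2*6 + 1, so a_1 = 2.
  6 = 6*1 + 0, so a_2 = 6.
The remainder reaches 0 after 3 divisions, so the expansion has 3 partial quotients, read off in order.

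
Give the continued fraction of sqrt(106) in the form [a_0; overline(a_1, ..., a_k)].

[10; overline(3, 2, 1, 1, 1, 1, 2, 3, 20)]

Write x_i = (sqrt(106) + m_i)/d_i with (m_0, d_0) = (0, 1). a_0 = floor(sqrt(106)) = 10, since 10^2 = 100 <= 106 < 121 = 11^2.
Iterate m_{i+1} = d_i*a_i - m_i, d_{i+1} = (106 - m_{i+1}^2)/d_i, a_{i+1} = floor((a_0 + m_{i+1})/d_{i+1}):
  m_1 = 1*10 - 0 = 10, d_1 = (106 - 10^2)/1 = 6/1 = 6, a_1 = floor((10 + 10)/6) = 3.
  m_2 = 6*3 - 10 = 8, d_2 = (106 - 8^2)/6 = 42/6 = 7, a_2 = floor((10 + 8)/7) = 2.
  m_3 = 7*2 - 8 = 6, d_3 = (106 - 6^2)/7 = 70/7 = 10, a_3 = floor((10 + 6)/10) = 1.
  m_4 = 10*1 - 6 = 4, d_4 = (106 - 4^2)/10 = 90/10 = 9, a_4 = floor((10 + 4)/9) = 1.
  m_5 = 9*1 - 4 = 5, d_5 = (106 - 5^2)/9 = 81/9 = 9, a_5 = floor((10 + 5)/9) = 1.
  m_6 = 9*1 - 5 = 4, d_6 = (106 - 4^2)/9 = 90/9 = 10, a_6 = floor((10 + 4)/10) = 1.
  m_7 = 10*1 - 4 = 6, d_7 = (106 - 6^2)/10 = 70/10 = 7, a_7 = floor((10 + 6)/7) = 2.
  m_8 = 7*2 - 6 = 8, d_8 = (106 - 8^2)/7 = 42/7 = 6, a_8 = floor((10 + 8)/6) = 3.
  m_9 = 6*3 - 8 = 10, d_9 = (106 - 10^2)/6 = 6/6 = 1, a_9 = floor((10 + 10)/1) = 20.
  m_10 = 1*20 - 10 = 10, d_10 = (106 - 10^2)/1 = 6/1 = 6: (m_10, d_10) = (m_1, d_1) = (10, 6), so from here the quotients repeat a_1, ..., a_9; the period length is 9.
Hence the expansion of sqrt(106) is a_0 = 10 followed by the repeating block 3, 2, 1, 1, 1, 1, 2, 3, 20 (period 9).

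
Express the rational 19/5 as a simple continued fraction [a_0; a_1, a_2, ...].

Run the Euclidean algorithm on 19 and 5; the successive quotients are the partial quotients a_0, a_1, ... (each step inverts the fractional part left over by the previous one):
  19 = 3*5 + 4, so a_0 = 3.
  5 = 1*4 + 1, so a_1 = 1.
  4 = 4*1 + 0, so a_2 = 4.
The remainder reaches 0 after 3 divisions, so the expansion has 3 partial quotients, read off in order.

[3; 1, 4]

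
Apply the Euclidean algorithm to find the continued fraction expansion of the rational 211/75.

Run the Euclidean algorithm on 211 and 75; the successive quotients are the partial quotients a_0, a_1, ... (each step inverts the fractional part left over by the previous one):
  211 = 2*75 + 61, so a_0 = 2.
  75 = 1*61 + 14, so a_1 = 1.
  61 = 4*14 + 5, so a_2 = 4.
  14 = 2*5 + 4, so a_3 = 2.
  5 = 1*4 + 1, so a_4 = 1.
  4 = 4*1 + 0, so a_5 = 4.
The remainder reaches 0 after 6 divisions, so the expansion has 6 partial quotients, read off in order.

[2; 1, 4, 2, 1, 4]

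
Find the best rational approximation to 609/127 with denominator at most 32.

139/29

Expand x = 609/127 as a continued fraction with the Euclidean algorithm:
  609 = 4*127 + 101, so a_0 = 4.
  127 = 1*101 + 26, so a_1 = 1.
  101 = 3*26 + 23, so a_2 = 3.
  26 = 1*23 + 3, so a_3 = 1.
  23 = 7*3 + 2, so a_4 = 7.
  3 = 1*2 + 1, so a_5 = 1.
  2 = 2*1 + 0, so a_6 = 2.
so x = [4; 1, 3, 1, 7, 1, 2].
Convergents (p_i = a_i*p_{i-1} + p_{i-2}, q_i = a_i*q_{i-1} + q_{i-2} with p_{-2}=0, p_{-1}=1, q_{-2}=1, q_{-1}=0), until the denominator exceeds 32:
  i=0: a_0=4, p_0 = 4*1 + 0 = 4, q_0 = 4*0 + 1 = 1.
  i=1: a_1=1, p_1 = 1*4 + 1 = 5, q_1 = 1*1 + 0 = 1.
  i=2: a_2=3, p_2 = 3*5 + 4 = 19, q_2 = 3*1 + 1 = 4.
  i=3: a_3=1, p_3 = 1*19 + 5 = 24, q_3 = 1*4 + 1 = 5.
  i=4: a_4=7, p_4 = 7*24 + 19 = 187, q_4 = 7*5 + 4 = 39.
q_4 = 39 > 32, so the last convergent with denominator <= 32 is p_3/q_3 = 24/5.
The closest fraction with denominator <= 32 is either p_3/q_3 or the intermediate fraction (k*p_3 + p_2)/(k*q_3 + q_2) with the largest k >= 1 whose denominator stays <= 32; these approach x as k grows, and every other convergent or intermediate fraction in range is farther away.
Largest k: floor((32 - q_2)/q_3) = floor((32 - 4)/5) = 5.
That gives (5*24 + 19)/(5*5 + 4) = 139/29.
Compare the errors: |x - 24/5| = |609*5 - 24*127|/(127*5) = 3/635, and |x - 139/29| = |609*29 - 139*127|/(127*29) = 8/3683.
Cross-multiplying, 8*635 = 5080 < 11049 = 3*3683, so 8/3683 is smaller: the intermediate fraction 139/29 is closer to x than 24/5.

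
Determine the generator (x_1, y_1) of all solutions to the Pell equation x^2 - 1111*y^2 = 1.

(x, y) = (100, 3)

First expand sqrt(1111) as a continued fraction. With x_i = (sqrt(1111) + m_i)/d_i and (m_0, d_0) = (0, 1): a_0 = floor(sqrt(1111)) = 33, since 33^2 = 1089 <= 1111 < 1156 = 34^2.
Iterate m_{i+1} = d_i*a_i - m_i, d_{i+1} = (1111 - m_{i+1}^2)/d_i, a_{i+1} = floor((a_0 + m_{i+1})/d_{i+1}):
  m_1 = 1*33 - 0 = 33, d_1 = (1111 - 33^2)/1 = 22/1 = 22, a_1 = floor((33 + 33)/22) = 3.
  m_2 = 22*3 - 33 = 33, d_2 = (1111 - 33^2)/22 = 22/22 = 1, a_2 = floor((33 + 33)/1) = 66.
  m_3 = 1*66 - 33 = 33, d_3 = (1111 - 33^2)/1 = 22/1 = 22: (m_3, d_3) = (m_1, d_1) = (33, 22), so from here the quotients repeat a_1, a_2; the period length is 2.
So sqrt(1111) = [33; (3, 66)] with period length k = 2.
k is even, so the fundamental solution of x^2 - 1111y^2 = 1 is (p_{k-1}, q_{k-1}) = (p_1, q_1); compute convergents through index 1.
Convergents (p_i = a_i*p_{i-1} + p_{i-2}, q_i = a_i*q_{i-1} + q_{i-2} with p_{-2}=0, p_{-1}=1, q_{-2}=1, q_{-1}=0):
  i=0: a_0=33, p_0 = 33*1 + 0 = 33, q_0 = 33*0 + 1 = 1.
  i=1: a_1=3, p_1 = 3*33 + 1 = 100, q_1 = 3*1 + 0 = 3.
Check: 100^2 - 1111*3^2 = 10000 - 9999 = 1, so (x, y) = (100, 3) solves the equation, and by the theorem it is the least positive solution.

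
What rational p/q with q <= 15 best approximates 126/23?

82/15

Expand x = 126/23 as a continued fraction with the Euclidean algorithm:
  126 = 5*23 + 11, so a_0 = 5.
  23 = 2*11 + 1, so a_1 = 2.
  11 = 11*1 + 0, so a_2 = 11.
so x = [5; 2, 11].
Convergents (p_i = a_i*p_{i-1} + p_{i-2}, q_i = a_i*q_{i-1} + q_{i-2} with p_{-2}=0, p_{-1}=1, q_{-2}=1, q_{-1}=0), until the denominator exceeds 15:
  i=0: a_0=5, p_0 = 5*1 + 0 = 5, q_0 = 5*0 + 1 = 1.
  i=1: a_1=2, p_1 = 2*5 + 1 = 11, q_1 = 2*1 + 0 = 2.
  i=2: a_2=11, p_2 = 11*11 + 5 = 126, q_2 = 11*2 + 1 = 23.
q_2 = 23 > 15, so the last convergent with denominator <= 15 is p_1/q_1 = 11/2.
The closest fraction with denominator <= 15 is either p_1/q_1 or the intermediate fraction (k*p_1 + p_0)/(k*q_1 + q_0) with the largest k >= 1 whose denominator stays <= 15; these approach x as k grows, and every other convergent or intermediate fraction in range is farther away.
Largest k: floor((15 - q_0)/q_1) = floor((15 - 1)/2) = 7.
That gives (7*11 + 5)/(7*2 + 1) = 82/15.
Compare the errors: |x - 11/2| = |126*2 - 11*23|/(23*2) = 1/46, and |x - 82/15| = |126*15 - 82*23|/(23*15) = 4/345.
Cross-multiplying, 4*46 = 184 < 345 = 1*345, so 4/345 is smaller: the intermediate fraction 82/15 is closer to x than 11/2.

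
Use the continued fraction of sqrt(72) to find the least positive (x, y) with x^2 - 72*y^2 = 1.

(x, y) = (17, 2)

First expand sqrt(72) as a continued fraction. With x_i = (sqrt(72) + m_i)/d_i and (m_0, d_0) = (0, 1): a_0 = floor(sqrt(72)) = 8, since 8^2 = 64 <= 72 < 81 = 9^2.
Iterate m_{i+1} = d_i*a_i - m_i, d_{i+1} = (72 - m_{i+1}^2)/d_i, a_{i+1} = floor((a_0 + m_{i+1})/d_{i+1}):
  m_1 = 1*8 - 0 = 8, d_1 = (72 - 8^2)/1 = 8/1 = 8, a_1 = floor((8 + 8)/8) = 2.
  m_2 = 8*2 - 8 = 8, d_2 = (72 - 8^2)/8 = 8/8 = 1, a_2 = floor((8 + 8)/1) = 16.
  m_3 = 1*16 - 8 = 8, d_3 = (72 - 8^2)/1 = 8/1 = 8: (m_3, d_3) = (m_1, d_1) = (8, 8), so from here the quotients repeat a_1, a_2; the period length is 2.
So sqrt(72) = [8; (2, 16)] with period length k = 2.
k is even, so the fundamental solution of x^2 - 72y^2 = 1 is (p_{k-1}, q_{k-1}) = (p_1, q_1); compute convergents through index 1.
Convergents (p_i = a_i*p_{i-1} + p_{i-2}, q_i = a_i*q_{i-1} + q_{i-2} with p_{-2}=0, p_{-1}=1, q_{-2}=1, q_{-1}=0):
  i=0: a_0=8, p_0 = 8*1 + 0 = 8, q_0 = 8*0 + 1 = 1.
  i=1: a_1=2, p_1 = 2*8 + 1 = 17, q_1 = 2*1 + 0 = 2.
Check: 17^2 - 72*2^2 = 289 - 288 = 1, so (x, y) = (17, 2) solves the equation, and by the theorem it is the least positive solution.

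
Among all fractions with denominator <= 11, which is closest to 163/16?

112/11

Expand x = 163/16 as a continued fraction with the Euclidean algorithm:
  163 = 10*16 + 3, so a_0 = 10.
  16 = 5*3 + 1, so a_1 = 5.
  3 = 3*1 + 0, so a_2 = 3.
so x = [10; 5, 3].
Convergents (p_i = a_i*p_{i-1} + p_{i-2}, q_i = a_i*q_{i-1} + q_{i-2} with p_{-2}=0, p_{-1}=1, q_{-2}=1, q_{-1}=0), until the denominator exceeds 11:
  i=0: a_0=10, p_0 = 10*1 + 0 = 10, q_0 = 10*0 + 1 = 1.
  i=1: a_1=5, p_1 = 5*10 + 1 = 51, q_1 = 5*1 + 0 = 5.
  i=2: a_2=3, p_2 = 3*51 + 10 = 163, q_2 = 3*5 + 1 = 16.
q_2 = 16 > 11, so the last convergent with denominator <= 11 is p_1/q_1 = 51/5.
The closest fraction with denominator <= 11 is either p_1/q_1 or the intermediate fraction (k*p_1 + p_0)/(k*q_1 + q_0) with the largest k >= 1 whose denominator stays <= 11; these approach x as k grows, and every other convergent or intermediate fraction in range is farther away.
Largest k: floor((11 - q_0)/q_1) = floor((11 - 1)/5) = 2.
That gives (2*51 + 10)/(2*5 + 1) = 112/11.
Compare the errors: |x - 51/5| = |163*5 - 51*16|/(16*5) = 1/80, and |x - 112/11| = |163*11 - 112*16|/(16*11) = 1/176.
Cross-multiplying, 1*80 = 80 < 176 = 1*176, so 1/176 is smaller: the intermediate fraction 112/11 is closer to x than 51/5.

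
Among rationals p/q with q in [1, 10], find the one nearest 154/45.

24/7

Expand x = 154/45 as a continued fraction with the Euclidean algorithm:
  154 = 3*45 + 19, so a_0 = 3.
  45 = 2*19 + 7, so a_1 = 2.
  19 = 2*7 + 5, so a_2 = 2.
  7 = 1*5 + 2, so a_3 = 1.
  5 = 2*2 + 1, so a_4 = 2.
  2 = 2*1 + 0, so a_5 = 2.
so x = [3; 2, 2, 1, 2, 2].
Convergents (p_i = a_i*p_{i-1} + p_{i-2}, q_i = a_i*q_{i-1} + q_{i-2} with p_{-2}=0, p_{-1}=1, q_{-2}=1, q_{-1}=0), until the denominator exceeds 10:
  i=0: a_0=3, p_0 = 3*1 + 0 = 3, q_0 = 3*0 + 1 = 1.
  i=1: a_1=2, p_1 = 2*3 + 1 = 7, q_1 = 2*1 + 0 = 2.
  i=2: a_2=2, p_2 = 2*7 + 3 = 17, q_2 = 2*2 + 1 = 5.
  i=3: a_3=1, p_3 = 1*17 + 7 = 24, q_3 = 1*5 + 2 = 7.
  i=4: a_4=2, p_4 = 2*24 + 17 = 65, q_4 = 2*7 + 5 = 19.
q_4 = 19 > 10, so the last convergent with denominator <= 10 is p_3/q_3 = 24/7.
The closest fraction with denominator <= 10 is either p_3/q_3 or the intermediate fraction (k*p_3 + p_2)/(k*q_3 + q_2) with the largest k >= 1 whose denominator stays <= 10; these approach x as k grows, and every other convergent or intermediate fraction in range is farther away.
Largest k: floor((10 - q_2)/q_3) = floor((10 - 5)/7) = 0.
Since k = 0, no intermediate fraction beyond p_3/q_3 has denominator <= 10, so the convergent 24/7 is the closest (its error is |154*7 - 24*45|/(45*7) = 2/315).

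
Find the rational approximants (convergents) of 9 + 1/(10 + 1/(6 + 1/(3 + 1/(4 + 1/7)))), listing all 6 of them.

Using the convergent recurrence p_i = a_i*p_{i-1} + p_{i-2}, q_i = a_i*q_{i-1} + q_{i-2} with p_{-2}=0, p_{-1}=1, q_{-2}=1, q_{-1}=0:
  i=0: a_0=9, p_0 = 9*1 + 0 = 9, q_0 = 9*0 + 1 = 1.
  i=1: a_1=10, p_1 = 10*9 + 1 = 91, q_1 = 10*1 + 0 = 10.
  i=2: a_2=6, p_2 = 6*91 + 9 = 555, q_2 = 6*10 + 1 = 61.
  i=3: a_3=3, p_3 = 3*555 + 91 = 1756, q_3 = 3*61 + 10 = 193.
  i=4: a_4=4, p_4 = 4*1756 + 555 = 7579, q_4 = 4*193 + 61 = 833.
  i=5: a_5=7, p_5 = 7*7579 + 1756 = 54809, q_5 = 7*833 + 193 = 6024.

9/1, 91/10, 555/61, 1756/193, 7579/833, 54809/6024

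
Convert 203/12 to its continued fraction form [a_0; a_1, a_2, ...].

Run the Euclidean algorithm on 203 and 12; the successive quotients are the partial quotients a_0, a_1, ... (each step inverts the fractional part left over by the previous one):
  203 = 16*12 + 11, so a_0 = 16.
  12 = 1*11 + 1, so a_1 = 1.
  11 = 11*1 + 0, so a_2 = 11.
The remainder reaches 0 after 3 divisions, so the expansion has 3 partial quotients, read off in order.

[16; 1, 11]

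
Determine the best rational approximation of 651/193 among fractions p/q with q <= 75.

Expand x = 651/193 as a continued fraction with the Euclidean algorithm:
  651 = 3*193 + 72, so a_0 = 3.
  193 = 2*72 + 49, so a_1 = 2.
  72 = 1*49 + 23, so a_2 = 1.
  49 = 2*23 + 3, so a_3 = 2.
  23 = 7*3 + 2, so a_4 = 7.
  3 = 1*2 + 1, so a_5 = 1.
  2 = 2*1 + 0, so a_6 = 2.
so x = [3; 2, 1, 2, 7, 1, 2].
Convergents (p_i = a_i*p_{i-1} + p_{i-2}, q_i = a_i*q_{i-1} + q_{i-2} with p_{-2}=0, p_{-1}=1, q_{-2}=1, q_{-1}=0), until the denominator exceeds 75:
  i=0: a_0=3, p_0 = 3*1 + 0 = 3, q_0 = 3*0 + 1 = 1.
  i=1: a_1=2, p_1 = 2*3 + 1 = 7, q_1 = 2*1 + 0 = 2.
  i=2: a_2=1, p_2 = 1*7 + 3 = 10, q_2 = 1*2 + 1 = 3.
  i=3: a_3=2, p_3 = 2*10 + 7 = 27, q_3 = 2*3 + 2 = 8.
  i=4: a_4=7, p_4 = 7*27 + 10 = 199, q_4 = 7*8 + 3 = 59.
  i=5: a_5=1, p_5 = 1*199 + 27 = 226, q_5 = 1*59 + 8 = 67.
  i=6: a_6=2, p_6 = 2*226 + 199 = 651, q_6 = 2*67 + 59 = 193.
q_6 = 193 > 75, so the last convergent with denominator <= 75 is p_5/q_5 = 226/67.
The closest fraction with denominator <= 75 is either p_5/q_5 or the intermediate fraction (k*p_5 + p_4)/(k*q_5 + q_4) with the largest k >= 1 whose denominator stays <= 75; these approach x as k grows, and every other convergent or intermediate fraction in range is farther away.
Largest k: floor((75 - q_4)/q_5) = floor((75 - 59)/67) = 0.
Since k = 0, no intermediate fraction beyond p_5/q_5 has denominator <= 75, so the convergent 226/67 is the closest (its error is |651*67 - 226*193|/(193*67) = 1/12931).

226/67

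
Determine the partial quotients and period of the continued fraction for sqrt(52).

Write x_i = (sqrt(52) + m_i)/d_i with (m_0, d_0) = (0, 1). a_0 = floor(sqrt(52)) = 7, since 7^2 = 49 <= 52 < 64 = 8^2.
Iterate m_{i+1} = d_i*a_i - m_i, d_{i+1} = (52 - m_{i+1}^2)/d_i, a_{i+1} = floor((a_0 + m_{i+1})/d_{i+1}):
  m_1 = 1*7 - 0 = 7, d_1 = (52 - 7^2)/1 = 3/1 = 3, a_1 = floor((7 + 7)/3) = 4.
  m_2 = 3*4 - 7 = 5, d_2 = (52 - 5^2)/3 = 27/3 = 9, a_2 = floor((7 + 5)/9) = 1.
  m_3 = 9*1 - 5 = 4, d_3 = (52 - 4^2)/9 = 36/9 = 4, a_3 = floor((7 + 4)/4) = 2.
  m_4 = 4*2 - 4 = 4, d_4 = (52 - 4^2)/4 = 36/4 = 9, a_4 = floor((7 + 4)/9) = 1.
  m_5 = 9*1 - 4 = 5, d_5 = (52 - 5^2)/9 = 27/9 = 3, a_5 = floor((7 + 5)/3) = 4.
  m_6 = 3*4 - 5 = 7, d_6 = (52 - 7^2)/3 = 3/3 = 1, a_6 = floor((7 + 7)/1) = 14.
  m_7 = 1*14 - 7 = 7, d_7 = (52 - 7^2)/1 = 3/1 = 3: (m_7, d_7) = (m_1, d_1) = (7, 3), so from here the quotients repeat a_1, ..., a_6; the period length is 6.
Hence the expansion of sqrt(52) is a_0 = 7 followed by the repeating block 4, 1, 2, 1, 4, 14 (period 6).

[7; (4, 1, 2, 1, 4, 14)]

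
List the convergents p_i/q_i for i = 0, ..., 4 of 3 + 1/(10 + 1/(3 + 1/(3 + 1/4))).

Using the convergent recurrence p_i = a_i*p_{i-1} + p_{i-2}, q_i = a_i*q_{i-1} + q_{i-2} with p_{-2}=0, p_{-1}=1, q_{-2}=1, q_{-1}=0:
  i=0: a_0=3, p_0 = 3*1 + 0 = 3, q_0 = 3*0 + 1 = 1.
  i=1: a_1=10, p_1 = 10*3 + 1 = 31, q_1 = 10*1 + 0 = 10.
  i=2: a_2=3, p_2 = 3*31 + 3 = 96, q_2 = 3*10 + 1 = 31.
  i=3: a_3=3, p_3 = 3*96 + 31 = 319, q_3 = 3*31 + 10 = 103.
  i=4: a_4=4, p_4 = 4*319 + 96 = 1372, q_4 = 4*103 + 31 = 443.

3/1, 31/10, 96/31, 319/103, 1372/443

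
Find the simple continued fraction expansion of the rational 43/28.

Run the Euclidean algorithm on 43 and 28; the successive quotients are the partial quotients a_0, a_1, ... (each step inverts the fractional part left over by the previous one):
  43 = 1*28 + 15, so a_0 = 1.
  28 = 1*15 + 13, so a_1 = 1.
  15 = 1*13 + 2, so a_2 = 1.
  13 = 6*2 + 1, so a_3 = 6.
  2 = 2*1 + 0, so a_4 = 2.
The remainder reaches 0 after 5 divisions, so the expansion has 5 partial quotients, read off in order.

[1; 1, 1, 6, 2]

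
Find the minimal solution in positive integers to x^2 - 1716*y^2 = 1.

(x, y) = (1524095, 36792)

First expand sqrt(1716) as a continued fraction. With x_i = (sqrt(1716) + m_i)/d_i and (m_0, d_0) = (0, 1): a_0 = floor(sqrt(1716)) = 41, since 41^2 = 1681 <= 1716 < 1764 = 42^2.
Iterate m_{i+1} = d_i*a_i - m_i, d_{i+1} = (1716 - m_{i+1}^2)/d_i, a_{i+1} = floor((a_0 + m_{i+1})/d_{i+1}):
  m_1 = 1*41 - 0 = 41, d_1 = (1716 - 41^2)/1 = 35/1 = 35, a_1 = floor((41 + 41)/35) = 2.
  m_2 = 35*2 - 41 = 29, d_2 = (1716 - 29^2)/35 = 875/35 = 25, a_2 = floor((41 + 29)/25) = 2.
  m_3 = 25*2 - 29 = 21, d_3 = (1716 - 21^2)/25 = 1275/25 = 51, a_3 = floor((41 + 21)/51) = 1.
  m_4 = 51*1 - 21 = 30, d_4 = (1716 - 30^2)/51 = 816/51 = 16, a_4 = floor((41 + 30)/16) = 4.
  m_5 = 16*4 - 30 = 34, d_5 = (1716 - 34^2)/16 = 560/16 = 35, a_5 = floor((41 + 34)/35) = 2.
  m_6 = 35*2 - 34 = 36, d_6 = (1716 - 36^2)/35 = 420/35 = 12, a_6 = floor((41 + 36)/12) = 6.
  m_7 = 12*6 - 36 = 36, d_7 = (1716 - 36^2)/12 = 420/12 = 35, a_7 = floor((41 + 36)/35) = 2.
  m_8 = 35*2 - 36 = 34, d_8 = (1716 - 34^2)/35 = 560/35 = 16, a_8 = floor((41 + 34)/16) = 4.
  m_9 = 16*4 - 34 = 30, d_9 = (1716 - 30^2)/16 = 816/16 = 51, a_9 = floor((41 + 30)/51) = 1.
  m_10 = 51*1 - 30 = 21, d_10 = (1716 - 21^2)/51 = 1275/51 = 25, a_10 = floor((41 + 21)/25) = 2.
  m_11 = 25*2 - 21 = 29, d_11 = (1716 - 29^2)/25 = 875/25 = 35, a_11 = floor((41 + 29)/35) = 2.
  m_12 = 35*2 - 29 = 41, d_12 = (1716 - 41^2)/35 = 35/35 = 1, a_12 = floor((41 + 41)/1) = 82.
  m_13 = 1*82 - 41 = 41, d_13 = (1716 - 41^2)/1 = 35/1 = 35: (m_13, d_13) = (m_1, d_1) = (41, 35), so from here the quotients repeat a_1, ..., a_12; the period length is 12.
So sqrt(1716) = [41; (2, 2, 1, 4, 2, 6, 2, 4, 1, 2, 2, 82)] with period length k = 12.
k is even, so the fundamental solution of x^2 - 1716y^2 = 1 is (p_{k-1}, q_{k-1}) = (p_11, q_11); compute convergents through index 11.
Convergents (p_i = a_i*p_{i-1} + p_{i-2}, q_i = a_i*q_{i-1} + q_{i-2} with p_{-2}=0, p_{-1}=1, q_{-2}=1, q_{-1}=0):
  i=0: a_0=41, p_0 = 41*1 + 0 = 41, q_0 = 41*0 + 1 = 1.
  i=1: a_1=2, p_1 = 2*41 + 1 = 83, q_1 = 2*1 + 0 = 2.
  i=2: a_2=2, p_2 = 2*83 + 41 = 207, q_2 = 2*2 + 1 = 5.
  i=3: a_3=1, p_3 = 1*207 + 83 = 290, q_3 = 1*5 + 2 = 7.
  i=4: a_4=4, p_4 = 4*290 + 207 = 1367, q_4 = 4*7 + 5 = 33.
  i=5: a_5=2, p_5 = 2*1367 + 290 = 3024, q_5 = 2*33 + 7 = 73.
  i=6: a_6=6, p_6 = 6*3024 + 1367 = 19511, q_6 = 6*73 + 33 = 471.
  i=7: a_7=2, p_7 = 2*19511 + 3024 = 42046, q_7 = 2*471 + 73 = 1015.
  i=8: a_8=4, p_8 = 4*42046 + 19511 = 187695, q_8 = 4*1015 + 471 = 4531.
  i=9: a_9=1, p_9 = 1*187695 + 42046 = 229741, q_9 = 1*4531 + 1015 = 5546.
  i=10: a_10=2, p_10 = 2*229741 + 187695 = 647177, q_10 = 2*5546 + 4531 = 15623.
  i=11: a_11=2, p_11 = 2*647177 + 229741 = 1524095, q_11 = 2*15623 + 5546 = 36792.
Check: 1524095^2 - 1716*36792^2 = 2322865569025 - 2322865569024 = 1, so (x, y) = (1524095, 36792) solves the equation, and by the theorem it is the least positive solution.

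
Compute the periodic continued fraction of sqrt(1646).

Write x_i = (sqrt(1646) + m_i)/d_i with (m_0, d_0) = (0, 1). a_0 = floor(sqrt(1646)) = 40, since 40^2 = 1600 <= 1646 < 1681 = 41^2.
Iterate m_{i+1} = d_i*a_i - m_i, d_{i+1} = (1646 - m_{i+1}^2)/d_i, a_{i+1} = floor((a_0 + m_{i+1})/d_{i+1}):
  m_1 = 1*40 - 0 = 40, d_1 = (1646 - 40^2)/1 = 46/1 = 46, a_1 = floor((40 + 40)/46) = 1.
  m_2 = 46*1 - 40 = 6, d_2 = (1646 - 6^2)/46 = 1610/46 = 35, a_2 = floor((40 + 6)/35) = 1.
  m_3 = 35*1 - 6 = 29, d_3 = (1646 - 29^2)/35 = 805/35 = 23, a_3 = floor((40 + 29)/23) = 3.
  m_4 = 23*3 - 29 = 40, d_4 = (1646 - 40^2)/23 = 46/23 = 2, a_4 = floor((40 + 40)/2) = 40.
  m_5 = 2*40 - 40 = 40, d_5 = (1646 - 40^2)/2 = 46/2 = 23, a_5 = floor((40 + 40)/23) = 3.
  m_6 = 23*3 - 40 = 29, d_6 = (1646 - 29^2)/23 = 805/23 = 35, a_6 = floor((40 + 29)/35) = 1.
  m_7 = 35*1 - 29 = 6, d_7 = (1646 - 6^2)/35 = 1610/35 = 46, a_7 = floor((40 + 6)/46) = 1.
  m_8 = 46*1 - 6 = 40, d_8 = (1646 - 40^2)/46 = 46/46 = 1, a_8 = floor((40 + 40)/1) = 80.
  m_9 = 1*80 - 40 = 40, d_9 = (1646 - 40^2)/1 = 46/1 = 46: (m_9, d_9) = (m_1, d_1) = (40, 46), so from here the quotients repeat a_1, ..., a_8; the period length is 8.
Hence the expansion of sqrt(1646) is a_0 = 40 followed by the repeating block 1, 1, 3, 40, 3, 1, 1, 80 (period 8).

[40; (1, 1, 3, 40, 3, 1, 1, 80)]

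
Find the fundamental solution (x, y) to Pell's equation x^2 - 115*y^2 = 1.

(x, y) = (1126, 105)

First expand sqrt(115) as a continued fraction. With x_i = (sqrt(115) + m_i)/d_i and (m_0, d_0) = (0, 1): a_0 = floor(sqrt(115)) = 10, since 10^2 = 100 <= 115 < 121 = 11^2.
Iterate m_{i+1} = d_i*a_i - m_i, d_{i+1} = (115 - m_{i+1}^2)/d_i, a_{i+1} = floor((a_0 + m_{i+1})/d_{i+1}):
  m_1 = 1*10 - 0 = 10, d_1 = (115 - 10^2)/1 = 15/1 = 15, a_1 = floor((10 + 10)/15) = 1.
  m_2 = 15*1 - 10 = 5, d_2 = (115 - 5^2)/15 = 90/15 = 6, a_2 = floor((10 + 5)/6) = 2.
  m_3 = 6*2 - 5 = 7, d_3 = (115 - 7^2)/6 = 66/6 = 11, a_3 = floor((10 + 7)/11) = 1.
  m_4 = 11*1 - 7 = 4, d_4 = (115 - 4^2)/11 = 99/11 = 9, a_4 = floor((10 + 4)/9) = 1.
  m_5 = 9*1 - 4 = 5, d_5 = (115 - 5^2)/9 = 90/9 = 10, a_5 = floor((10 + 5)/10) = 1.
  m_6 = 10*1 - 5 = 5, d_6 = (115 - 5^2)/10 = 90/10 = 9, a_6 = floor((10 + 5)/9) = 1.
  m_7 = 9*1 - 5 = 4, d_7 = (115 - 4^2)/9 = 99/9 = 11, a_7 = floor((10 + 4)/11) = 1.
  m_8 = 11*1 - 4 = 7, d_8 = (115 - 7^2)/11 = 66/11 = 6, a_8 = floor((10 + 7)/6) = 2.
  m_9 = 6*2 - 7 = 5, d_9 = (115 - 5^2)/6 = 90/6 = 15, a_9 = floor((10 + 5)/15) = 1.
  m_10 = 15*1 - 5 = 10, d_10 = (115 - 10^2)/15 = 15/15 = 1, a_10 = floor((10 + 10)/1) = 20.
  m_11 = 1*20 - 10 = 10, d_11 = (115 - 10^2)/1 = 15/1 = 15: (m_11, d_11) = (m_1, d_1) = (10, 15), so from here the quotients repeat a_1, ..., a_10; the period length is 10.
So sqrt(115) = [10; (1, 2, 1, 1, 1, 1, 1, 2, 1, 20)] with period length k = 10.
k is even, so the fundamental solution of x^2 - 115y^2 = 1 is (p_{k-1}, q_{k-1}) = (p_9, q_9); compute convergents through index 9.
Convergents (p_i = a_i*p_{i-1} + p_{i-2}, q_i = a_i*q_{i-1} + q_{i-2} with p_{-2}=0, p_{-1}=1, q_{-2}=1, q_{-1}=0):
  i=0: a_0=10, p_0 = 10*1 + 0 = 10, q_0 = 10*0 + 1 = 1.
  i=1: a_1=1, p_1 = 1*10 + 1 = 11, q_1 = 1*1 + 0 = 1.
  i=2: a_2=2, p_2 = 2*11 + 10 = 32, q_2 = 2*1 + 1 = 3.
  i=3: a_3=1, p_3 = 1*32 + 11 = 43, q_3 = 1*3 + 1 = 4.
  i=4: a_4=1, p_4 = 1*43 + 32 = 75, q_4 = 1*4 + 3 = 7.
  i=5: a_5=1, p_5 = 1*75 + 43 = 118, q_5 = 1*7 + 4 = 11.
  i=6: a_6=1, p_6 = 1*118 + 75 = 193, q_6 = 1*11 + 7 = 18.
  i=7: a_7=1, p_7 = 1*193 + 118 = 311, q_7 = 1*18 + 11 = 29.
  i=8: a_8=2, p_8 = 2*311 + 193 = 815, q_8 = 2*29 + 18 = 76.
  i=9: a_9=1, p_9 = 1*815 + 311 = 1126, q_9 = 1*76 + 29 = 105.
Check: 1126^2 - 115*105^2 = 1267876 - 1267875 = 1, so (x, y) = (1126, 105) solves the equation, and by the theorem it is the least positive solution.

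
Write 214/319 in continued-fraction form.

Run the Euclidean algorithm on 214 and 319; the successive quotients are the partial quotients a_0, a_1, ... (each step inverts the fractional part left over by the previous one):
  214 = 0*319 + 214, so a_0 = 0.
  319 = 1*214 + 105, so a_1 = 1.
  214 = 2*105 + 4, so a_2 = 2.
  105 = 26*4 + 1, so a_3 = 26.
  4 = 4*1 + 0, so a_4 = 4.
The remainder reaches 0 after 5 divisions, so the expansion has 5 partial quotients, read off in order.

[0; 1, 2, 26, 4]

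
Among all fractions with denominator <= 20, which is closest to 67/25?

Expand x = 67/25 as a continued fraction with the Euclidean algorithm:
  67 = 2*25 + 17, so a_0 = 2.
  25 = 1*17 + 8, so a_1 = 1.
  17 = 2*8 + 1, so a_2 = 2.
  8 = 8*1 + 0, so a_3 = 8.
so x = [2; 1, 2, 8].
Convergents (p_i = a_i*p_{i-1} + p_{i-2}, q_i = a_i*q_{i-1} + q_{i-2} with p_{-2}=0, p_{-1}=1, q_{-2}=1, q_{-1}=0), until the denominator exceeds 20:
  i=0: a_0=2, p_0 = 2*1 + 0 = 2, q_0 = 2*0 + 1 = 1.
  i=1: a_1=1, p_1 = 1*2 + 1 = 3, q_1 = 1*1 + 0 = 1.
  i=2: a_2=2, p_2 = 2*3 + 2 = 8, q_2 = 2*1 + 1 = 3.
  i=3: a_3=8, p_3 = 8*8 + 3 = 67, q_3 = 8*3 + 1 = 25.
q_3 = 25 > 20, so the last convergent with denominator <= 20 is p_2/q_2 = 8/3.
The closest fraction with denominator <= 20 is either p_2/q_2 or the intermediate fraction (k*p_2 + p_1)/(k*q_2 + q_1) with the largest k >= 1 whose denominator stays <= 20; these approach x as k grows, and every other convergent or intermediate fraction in range is farther away.
Largest k: floor((20 - q_1)/q_2) = floor((20 - 1)/3) = 6.
That gives (6*8 + 3)/(6*3 + 1) = 51/19.
Compare the errors: |x - 8/3| = |67*3 - 8*25|/(25*3) = 1/75, and |x - 51/19| = |67*19 - 51*25|/(25*19) = 2/475.
Cross-multiplying, 2*75 = 150 < 475 = 1*475, so 2/475 is smaller: the intermediate fraction 51/19 is closer to x than 8/3.

51/19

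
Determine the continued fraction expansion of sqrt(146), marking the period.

Write x_i = (sqrt(146) + m_i)/d_i with (m_0, d_0) = (0, 1). a_0 = floor(sqrt(146)) = 12, since 12^2 = 144 <= 146 < 169 = 13^2.
Iterate m_{i+1} = d_i*a_i - m_i, d_{i+1} = (146 - m_{i+1}^2)/d_i, a_{i+1} = floor((a_0 + m_{i+1})/d_{i+1}):
  m_1 = 1*12 - 0 = 12, d_1 = (146 - 12^2)/1 = 2/1 = 2, a_1 = floor((12 + 12)/2) = 12.
  m_2 = 2*12 - 12 = 12, d_2 = (146 - 12^2)/2 = 2/2 = 1, a_2 = floor((12 + 12)/1) = 24.
  m_3 = 1*24 - 12 = 12, d_3 = (146 - 12^2)/1 = 2/1 = 2: (m_3, d_3) = (m_1, d_1) = (12, 2), so from here the quotients repeat a_1, a_2; the period length is 2.
Hence the expansion of sqrt(146) is a_0 = 12 followed by the repeating block 12, 24 (period 2).

[12; (12, 24)]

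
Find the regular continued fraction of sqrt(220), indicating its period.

Write x_i = (sqrt(220) + m_i)/d_i with (m_0, d_0) = (0, 1). a_0 = floor(sqrt(220)) = 14, since 14^2 = 196 <= 220 < 225 = 15^2.
Iterate m_{i+1} = d_i*a_i - m_i, d_{i+1} = (220 - m_{i+1}^2)/d_i, a_{i+1} = floor((a_0 + m_{i+1})/d_{i+1}):
  m_1 = 1*14 - 0 = 14, d_1 = (220 - 14^2)/1 = 24/1 = 24, a_1 = floor((14 + 14)/24) = 1.
  m_2 = 24*1 - 14 = 10, d_2 = (220 - 10^2)/24 = 120/24 = 5, a_2 = floor((14 + 10)/5) = 4.
  m_3 = 5*4 - 10 = 10, d_3 = (220 - 10^2)/5 = 120/5 = 24, a_3 = floor((14 + 10)/24) = 1.
  m_4 = 24*1 - 10 = 14, d_4 = (220 - 14^2)/24 = 24/24 = 1, a_4 = floor((14 + 14)/1) = 28.
  m_5 = 1*28 - 14 = 14, d_5 = (220 - 14^2)/1 = 24/1 = 24: (m_5, d_5) = (m_1, d_1) = (14, 24), so from here the quotients repeat a_1, ..., a_4; the period length is 4.
Hence the expansion of sqrt(220) is a_0 = 14 followed by the repeating block 1, 4, 1, 28 (period 4).

[14; (1, 4, 1, 28)]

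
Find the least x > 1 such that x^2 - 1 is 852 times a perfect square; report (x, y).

(x, y) = (194399, 6660)

First expand sqrt(852) as a continued fraction. With x_i = (sqrt(852) + m_i)/d_i and (m_0, d_0) = (0, 1): a_0 = floor(sqrt(852)) = 29, since 29^2 = 841 <= 852 < 900 = 30^2.
Iterate m_{i+1} = d_i*a_i - m_i, d_{i+1} = (852 - m_{i+1}^2)/d_i, a_{i+1} = floor((a_0 + m_{i+1})/d_{i+1}):
  m_1 = 1*29 - 0 = 29, d_1 = (852 - 29^2)/1 = 11/1 = 11, a_1 = floor((29 + 29)/11) = 5.
  m_2 = 11*5 - 29 = 26, d_2 = (852 - 26^2)/11 = 176/11 = 16, a_2 = floor((29 + 26)/16) = 3.
  m_3 = 16*3 - 26 = 22, d_3 = (852 - 22^2)/16 = 368/16 = 23, a_3 = floor((29 + 22)/23) = 2.
  m_4 = 23*2 - 22 = 24, d_4 = (852 - 24^2)/23 = 276/23 = 12, a_4 = floor((29 + 24)/12) = 4.
  m_5 = 12*4 - 24 = 24, d_5 = (852 - 24^2)/12 = 276/12 = 23, a_5 = floor((29 + 24)/23) = 2.
  m_6 = 23*2 - 24 = 22, d_6 = (852 - 22^2)/23 = 368/23 = 16, a_6 = floor((29 + 22)/16) = 3.
  m_7 = 16*3 - 22 = 26, d_7 = (852 - 26^2)/16 = 176/16 = 11, a_7 = floor((29 + 26)/11) = 5.
  m_8 = 11*5 - 26 = 29, d_8 = (852 - 29^2)/11 = 11/11 = 1, a_8 = floor((29 + 29)/1) = 58.
  m_9 = 1*58 - 29 = 29, d_9 = (852 - 29^2)/1 = 11/1 = 11: (m_9, d_9) = (m_1, d_1) = (29, 11), so from here the quotients repeat a_1, ..., a_8; the period length is 8.
So sqrt(852) = [29; (5, 3, 2, 4, 2, 3, 5, 58)] with period length k = 8.
k is even, so the fundamental solution of x^2 - 852y^2 = 1 is (p_{k-1}, q_{k-1}) = (p_7, q_7); compute convergents through index 7.
Convergents (p_i = a_i*p_{i-1} + p_{i-2}, q_i = a_i*q_{i-1} + q_{i-2} with p_{-2}=0, p_{-1}=1, q_{-2}=1, q_{-1}=0):
  i=0: a_0=29, p_0 = 29*1 + 0 = 29, q_0 = 29*0 + 1 = 1.
  i=1: a_1=5, p_1 = 5*29 + 1 = 146, q_1 = 5*1 + 0 = 5.
  i=2: a_2=3, p_2 = 3*146 + 29 = 467, q_2 = 3*5 + 1 = 16.
  i=3: a_3=2, p_3 = 2*467 + 146 = 1080, q_3 = 2*16 + 5 = 37.
  i=4: a_4=4, p_4 = 4*1080 + 467 = 4787, q_4 = 4*37 + 16 = 164.
  i=5: a_5=2, p_5 = 2*4787 + 1080 = 10654, q_5 = 2*164 + 37 = 365.
  i=6: a_6=3, p_6 = 3*10654 + 4787 = 36749, q_6 = 3*365 + 164 = 1259.
  i=7: a_7=5, p_7 = 5*36749 + 10654 = 194399, q_7 = 5*1259 + 365 = 6660.
Check: 194399^2 - 852*6660^2 = 37790971201 - 37790971200 = 1, so (x, y) = (194399, 6660) solves the equation, and by the theorem it is the least positive solution.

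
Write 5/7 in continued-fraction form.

Run the Euclidean algorithm on 5 and 7; the successive quotients are the partial quotients a_0, a_1, ... (each step inverts the fractional part left over by the previous one):
  5 = 0*7 + 5, so a_0 = 0.
  7 = 1*5 + 2, so a_1 = 1.
  5 = 2*2 + 1, so a_2 = 2.
  2 = 2*1 + 0, so a_3 = 2.
The remainder reaches 0 after 4 divisions, so the expansion has 4 partial quotients, read off in order.

[0; 1, 2, 2]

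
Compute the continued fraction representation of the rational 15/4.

[3; 1, 3]

Run the Euclidean algorithm on 15 and 4; the successive quotients are the partial quotients a_0, a_1, ... (each step inverts the fractional part left over by the previous one):
  15 = 3*4 + 3, so a_0 = 3.
  4 = 1*3 + 1, so a_1 = 1.
  3 = 3*1 + 0, so a_2 = 3.
The remainder reaches 0 after 3 divisions, so the expansion has 3 partial quotients, read off in order.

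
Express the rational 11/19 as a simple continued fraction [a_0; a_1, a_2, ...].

[0; 1, 1, 2, 1, 2]

Run the Euclidean algorithm on 11 and 19; the successive quotients are the partial quotients a_0, a_1, ... (each step inverts the fractional part left over by the previous one):
  11 = 0*19 + 11, so a_0 = 0.
  19 = 1*11 + 8, so a_1 = 1.
  11 = 1*8 + 3, so a_2 = 1.
  8 = 2*3 + 2, so a_3 = 2.
  3 = 1*2 + 1, so a_4 = 1.
  2 = 2*1 + 0, so a_5 = 2.
The remainder reaches 0 after 6 divisions, so the expansion has 6 partial quotients, read off in order.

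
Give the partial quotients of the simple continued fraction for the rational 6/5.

Run the Euclidean algorithm on 6 and 5; the successive quotients are the partial quotients a_0, a_1, ... (each step inverts the fractional part left over by the previous one):
  6 = 1*5 + 1, so a_0 = 1.
  5 = 5*1 + 0, so a_1 = 5.
The remainder reaches 0 after 2 divisions, so the expansion has 2 partial quotients, read off in order.

[1; 5]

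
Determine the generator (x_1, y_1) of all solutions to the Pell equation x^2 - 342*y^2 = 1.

First expand sqrt(342) as a continued fraction. With x_i = (sqrt(342) + m_i)/d_i and (m_0, d_0) = (0, 1): a_0 = floor(sqrt(342)) = 18, since 18^2 = 324 <= 342 < 361 = 19^2.
Iterate m_{i+1} = d_i*a_i - m_i, d_{i+1} = (342 - m_{i+1}^2)/d_i, a_{i+1} = floor((a_0 + m_{i+1})/d_{i+1}):
  m_1 = 1*18 - 0 = 18, d_1 = (342 - 18^2)/1 = 18/1 = 18, a_1 = floor((18 + 18)/18) = 2.
  m_2 = 18*2 - 18 = 18, d_2 = (342 - 18^2)/18 = 18/18 = 1, a_2 = floor((18 + 18)/1) = 36.
  m_3 = 1*36 - 18 = 18, d_3 = (342 - 18^2)/1 = 18/1 = 18: (m_3, d_3) = (m_1, d_1) = (18, 18), so from here the quotients repeat a_1, a_2; the period length is 2.
So sqrt(342) = [18; (2, 36)] with period length k = 2.
k is even, so the fundamental solution of x^2 - 342y^2 = 1 is (p_{k-1}, q_{k-1}) = (p_1, q_1); compute convergents through index 1.
Convergents (p_i = a_i*p_{i-1} + p_{i-2}, q_i = a_i*q_{i-1} + q_{i-2} with p_{-2}=0, p_{-1}=1, q_{-2}=1, q_{-1}=0):
  i=0: a_0=18, p_0 = 18*1 + 0 = 18, q_0 = 18*0 + 1 = 1.
  i=1: a_1=2, p_1 = 2*18 + 1 = 37, q_1 = 2*1 + 0 = 2.
Check: 37^2 - 342*2^2 = 1369 - 1368 = 1, so (x, y) = (37, 2) solves the equation, and by the theorem it is the least positive solution.

(x, y) = (37, 2)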